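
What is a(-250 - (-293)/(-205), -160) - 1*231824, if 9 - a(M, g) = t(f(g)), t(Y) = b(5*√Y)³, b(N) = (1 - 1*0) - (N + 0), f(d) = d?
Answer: -219816 - 79940*I*√10 ≈ -2.1982e+5 - 2.5279e+5*I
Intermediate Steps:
b(N) = 1 - N (b(N) = (1 + 0) - N = 1 - N)
t(Y) = (1 - 5*√Y)³
a(M, g) = 9 + (-1 + 5*√g)³ (a(M, g) = 9 - (-1)*(-1 + 5*√g)³ = 9 + (-1 + 5*√g)³)
a(-250 - (-293)/(-205), -160) - 1*231824 = (9 + (-1 + 5*√(-160))³) - 1*231824 = (9 + (-1 + 5*(4*I*√10))³) - 231824 = (9 + (-1 + 20*I*√10)³) - 231824 = -231815 + (-1 + 20*I*√10)³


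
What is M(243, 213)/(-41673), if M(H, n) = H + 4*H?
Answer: -405/13891 ≈ -0.029156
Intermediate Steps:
M(H, n) = 5*H
M(243, 213)/(-41673) = (5*243)/(-41673) = 1215*(-1/41673) = -405/13891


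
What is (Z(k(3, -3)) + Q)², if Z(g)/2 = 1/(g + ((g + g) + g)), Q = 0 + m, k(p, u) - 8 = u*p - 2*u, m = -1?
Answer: 81/100 ≈ 0.81000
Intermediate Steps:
k(p, u) = 8 - 2*u + p*u (k(p, u) = 8 + (u*p - 2*u) = 8 + (p*u - 2*u) = 8 + (-2*u + p*u) = 8 - 2*u + p*u)
Q = -1 (Q = 0 - 1 = -1)
Z(g) = 1/(2*g) (Z(g) = 2/(g + ((g + g) + g)) = 2/(g + (2*g + g)) = 2/(g + 3*g) = 2/((4*g)) = 2*(1/(4*g)) = 1/(2*g))
(Z(k(3, -3)) + Q)² = (1/(2*(8 - 2*(-3) + 3*(-3))) - 1)² = (1/(2*(8 + 6 - 9)) - 1)² = ((½)/5 - 1)² = ((½)*(⅕) - 1)² = (⅒ - 1)² = (-9/10)² = 81/100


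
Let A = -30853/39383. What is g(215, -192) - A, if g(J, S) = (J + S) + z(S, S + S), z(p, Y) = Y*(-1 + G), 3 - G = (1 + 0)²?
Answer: -14186410/39383 ≈ -360.22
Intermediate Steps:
G = 2 (G = 3 - (1 + 0)² = 3 - 1*1² = 3 - 1*1 = 3 - 1 = 2)
z(p, Y) = Y (z(p, Y) = Y*(-1 + 2) = Y*1 = Y)
g(J, S) = J + 3*S (g(J, S) = (J + S) + (S + S) = (J + S) + 2*S = J + 3*S)
A = -30853/39383 (A = -30853*1/39383 = -30853/39383 ≈ -0.78341)
g(215, -192) - A = (215 + 3*(-192)) - 1*(-30853/39383) = (215 - 576) + 30853/39383 = -361 + 30853/39383 = -14186410/39383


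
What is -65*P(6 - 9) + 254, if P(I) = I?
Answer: 449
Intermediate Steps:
-65*P(6 - 9) + 254 = -65*(6 - 9) + 254 = -65*(-3) + 254 = 195 + 254 = 449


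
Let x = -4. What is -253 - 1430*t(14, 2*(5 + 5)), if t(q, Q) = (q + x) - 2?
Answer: -11693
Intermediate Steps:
t(q, Q) = -6 + q (t(q, Q) = (q - 4) - 2 = (-4 + q) - 2 = -6 + q)
-253 - 1430*t(14, 2*(5 + 5)) = -253 - 1430*(-6 + 14) = -253 - 1430*8 = -253 - 11440 = -11693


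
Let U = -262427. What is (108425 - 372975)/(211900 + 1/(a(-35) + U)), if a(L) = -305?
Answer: -6318704600/5061173709 ≈ -1.2485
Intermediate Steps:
(108425 - 372975)/(211900 + 1/(a(-35) + U)) = (108425 - 372975)/(211900 + 1/(-305 - 262427)) = -264550/(211900 + 1/(-262732)) = -264550/(211900 - 1/262732) = -264550/55672910799/262732 = -264550*262732/55672910799 = -6318704600/5061173709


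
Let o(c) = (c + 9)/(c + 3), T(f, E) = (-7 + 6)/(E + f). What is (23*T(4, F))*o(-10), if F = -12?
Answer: 23/56 ≈ 0.41071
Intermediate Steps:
T(f, E) = -1/(E + f)
o(c) = (9 + c)/(3 + c)
(23*T(4, F))*o(-10) = (23*(-1/(-12 + 4)))*((9 - 10)/(3 - 10)) = (23*(-1/(-8)))*(-1/(-7)) = (23*(-1*(-⅛)))*(-⅐*(-1)) = (23*(⅛))*(⅐) = (23/8)*(⅐) = 23/56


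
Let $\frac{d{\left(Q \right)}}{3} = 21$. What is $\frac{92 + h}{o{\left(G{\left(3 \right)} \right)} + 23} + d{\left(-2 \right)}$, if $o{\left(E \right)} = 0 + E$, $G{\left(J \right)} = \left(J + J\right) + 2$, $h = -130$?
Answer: $\frac{1915}{31} \approx 61.774$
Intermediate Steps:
$d{\left(Q \right)} = 63$ ($d{\left(Q \right)} = 3 \cdot 21 = 63$)
$G{\left(J \right)} = 2 + 2 J$ ($G{\left(J \right)} = 2 J + 2 = 2 + 2 J$)
$o{\left(E \right)} = E$
$\frac{92 + h}{o{\left(G{\left(3 \right)} \right)} + 23} + d{\left(-2 \right)} = \frac{92 - 130}{\left(2 + 2 \cdot 3\right) + 23} + 63 = - \frac{38}{\left(2 + 6\right) + 23} + 63 = - \frac{38}{8 + 23} + 63 = - \frac{38}{31} + 63 = \frac{1915}{31}$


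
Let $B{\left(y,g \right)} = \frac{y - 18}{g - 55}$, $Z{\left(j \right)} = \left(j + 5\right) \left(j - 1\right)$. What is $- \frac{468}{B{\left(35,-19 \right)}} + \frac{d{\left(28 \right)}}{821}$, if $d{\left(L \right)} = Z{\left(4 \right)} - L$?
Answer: $\frac{28432855}{13957} \approx 2037.2$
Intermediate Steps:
$Z{\left(j \right)} = \left(-1 + j\right) \left(5 + j\right)$ ($Z{\left(j \right)} = \left(5 + j\right) \left(-1 + j\right) = \left(-1 + j\right) \left(5 + j\right)$)
$B{\left(y,g \right)} = \frac{-18 + y}{-55 + g}$
$d{\left(L \right)} = 27 - L$ ($d{\left(L \right)} = \left(-5 + 4^{2} + 4 \cdot 4\right) - L = \left(-5 + 16 + 16\right) - L = 27 - L$)
$- \frac{468}{B{\left(35,-19 \right)}} + \frac{d{\left(28 \right)}}{821} = - \frac{468}{\frac{1}{-55 - 19} \left(-18 + 35\right)} + \frac{27 - 28}{821} = - \frac{468}{\frac{1}{-74} \cdot 17} + \left(27 - 28\right) \frac{1}{821} = - \frac{468}{\left(- \frac{1}{74}\right) 17} - \frac{1}{821} = - \frac{468}{- \frac{17}{74}} - \frac{1}{821} = \left(-468\right) \left(- \frac{74}{17}\right) - \frac{1}{821} = \frac{34632}{17} - \frac{1}{821} = \frac{28432855}{13957}$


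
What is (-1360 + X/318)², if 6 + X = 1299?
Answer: 20658025441/11236 ≈ 1.8386e+6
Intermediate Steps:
X = 1293 (X = -6 + 1299 = 1293)
(-1360 + X/318)² = (-1360 + 1293/318)² = (-1360 + 1293*(1/318))² = (-1360 + 431/106)² = (-143729/106)² = 20658025441/11236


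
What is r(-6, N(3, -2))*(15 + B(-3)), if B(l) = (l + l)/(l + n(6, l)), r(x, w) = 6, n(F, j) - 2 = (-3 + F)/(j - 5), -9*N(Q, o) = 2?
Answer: 1278/11 ≈ 116.18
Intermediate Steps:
N(Q, o) = -2/9 (N(Q, o) = -1/9*2 = -2/9)
n(F, j) = 2 + (-3 + F)/(-5 + j) (n(F, j) = 2 + (-3 + F)/(j - 5) = 2 + (-3 + F)/(-5 + j))
B(l) = 2*l/(l + (-7 + 2*l)/(-5 + l)) (B(l) = (l + l)/(l + (-13 + 6 + 2*l)/(-5 + l)) = (2*l)/(l + (-7 + 2*l)/(-5 + l)) = 2*l/(l + (-7 + 2*l)/(-5 + l)))
r(-6, N(3, -2))*(15 + B(-3)) = 6*(15 + 2*(-3)*(-5 - 3)/(-7 + (-3)**2 - 3*(-3))) = 6*(15 + 2*(-3)*(-8)/(-7 + 9 + 9)) = 6*(15 + 2*(-3)*(-8)/11) = 6*(15 + 2*(-3)*(1/11)*(-8)) = 6*(15 + 48/11) = 6*(213/11) = 1278/11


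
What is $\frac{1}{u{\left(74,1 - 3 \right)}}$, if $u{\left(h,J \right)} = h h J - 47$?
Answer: $- \frac{1}{10999} \approx -9.0917 \cdot 10^{-5}$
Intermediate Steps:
$u{\left(h,J \right)} = -47 + J h^{2}$ ($u{\left(h,J \right)} = h^{2} J - 47 = J h^{2} - 47 = -47 + J h^{2}$)
$\frac{1}{u{\left(74,1 - 3 \right)}} = \frac{1}{-47 + \left(1 - 3\right) 74^{2}} = \frac{1}{-47 + \left(1 - 3\right) 5476} = \frac{1}{-47 - 10952} = \frac{1}{-10999} = - \frac{1}{10999}$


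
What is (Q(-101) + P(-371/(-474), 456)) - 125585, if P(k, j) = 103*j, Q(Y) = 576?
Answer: -78041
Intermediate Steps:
(Q(-101) + P(-371/(-474), 456)) - 125585 = (576 + 103*456) - 125585 = (576 + 46968) - 125585 = 47544 - 125585 = -78041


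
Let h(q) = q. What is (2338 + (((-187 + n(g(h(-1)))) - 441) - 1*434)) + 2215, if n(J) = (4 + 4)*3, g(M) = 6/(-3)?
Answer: 3515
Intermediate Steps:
g(M) = -2 (g(M) = 6*(-1/3) = -2)
n(J) = 24 (n(J) = 8*3 = 24)
(2338 + (((-187 + n(g(h(-1)))) - 441) - 1*434)) + 2215 = (2338 + (((-187 + 24) - 441) - 1*434)) + 2215 = (2338 + ((-163 - 441) - 434)) + 2215 = (2338 + (-604 - 434)) + 2215 = (2338 - 1038) + 2215 = 1300 + 2215 = 3515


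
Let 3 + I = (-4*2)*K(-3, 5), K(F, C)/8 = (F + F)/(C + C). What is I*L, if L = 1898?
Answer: 335946/5 ≈ 67189.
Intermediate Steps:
K(F, C) = 8*F/C (K(F, C) = 8*((F + F)/(C + C)) = 8*((2*F)/((2*C))) = 8*((2*F)*(1/(2*C))) = 8*(F/C) = 8*F/C)
I = 177/5 (I = -3 + (-4*2)*(8*(-3)/5) = -3 - 64*(-3)/5 = -3 - 8*(-24/5) = -3 + 192/5 = 177/5 ≈ 35.400)
I*L = (177/5)*1898 = 335946/5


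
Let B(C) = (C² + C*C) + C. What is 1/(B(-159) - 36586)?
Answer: 1/13817 ≈ 7.2375e-5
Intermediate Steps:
B(C) = C + 2*C² (B(C) = (C² + C²) + C = 2*C² + C = C + 2*C²)
1/(B(-159) - 36586) = 1/(-159*(1 + 2*(-159)) - 36586) = 1/(-159*(1 - 318) - 36586) = 1/(-159*(-317) - 36586) = 1/(50403 - 36586) = 1/13817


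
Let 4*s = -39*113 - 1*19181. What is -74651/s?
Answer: 74651/5897 ≈ 12.659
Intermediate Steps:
s = -5897 (s = (-39*113 - 1*19181)/4 = (-4407 - 19181)/4 = (¼)*(-23588) = -5897)
-74651/s = -74651/(-5897) = -74651*(-1/5897) = 74651/5897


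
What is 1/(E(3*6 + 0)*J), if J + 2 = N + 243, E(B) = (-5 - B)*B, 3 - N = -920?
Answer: -1/481896 ≈ -2.0751e-6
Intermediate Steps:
N = 923 (N = 3 - 1*(-920) = 3 + 920 = 923)
E(B) = B*(-5 - B)
J = 1164 (J = -2 + (923 + 243) = -2 + 1166 = 1164)
1/(E(3*6 + 0)*J) = 1/(-(3*6 + 0)*(5 + (3*6 + 0))*1164) = 1/(-(18 + 0)*(5 + (18 + 0))*1164) = 1/(-1*18*(5 + 18)*1164) = 1/(-1*18*23*1164) = 1/(-414*1164) = 1/(-481896) = -1/481896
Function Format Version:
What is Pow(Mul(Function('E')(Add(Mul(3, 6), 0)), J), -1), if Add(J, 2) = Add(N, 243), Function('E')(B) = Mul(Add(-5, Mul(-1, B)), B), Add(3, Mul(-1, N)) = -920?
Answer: Rational(-1, 481896) ≈ -2.0751e-6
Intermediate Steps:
N = 923 (N = Add(3, Mul(-1, -920)) = Add(3, 920) = 923)
Function('E')(B) = Mul(B, Add(-5, Mul(-1, B)))
J = 1164 (J = Add(-2, Add(923, 243)) = Add(-2, 1166) = 1164)
Pow(Mul(Function('E')(Add(Mul(3, 6), 0)), J), -1) = Pow(Mul(Mul(-1, Add(Mul(3, 6), 0), Add(5, Add(Mul(3, 6), 0))), 1164), -1) = Pow(Mul(Mul(-1, Add(18, 0), Add(5, Add(18, 0))), 1164), -1) = Pow(Mul(Mul(-1, 18, Add(5, 18)), 1164), -1) = Pow(Mul(Mul(-1, 18, 23), 1164), -1) = Pow(Mul(-414, 1164), -1) = Pow(-481896, -1) = Rational(-1, 481896)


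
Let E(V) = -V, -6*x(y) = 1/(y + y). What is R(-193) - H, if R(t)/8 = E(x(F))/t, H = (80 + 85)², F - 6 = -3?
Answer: -47289827/1737 ≈ -27225.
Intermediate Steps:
F = 3 (F = 6 - 3 = 3)
x(y) = -1/(12*y) (x(y) = -1/(6*(y + y)) = -1/(2*y)/6 = -1/(12*y))
H = 27225 (H = 165² = 27225)
R(t) = 2/(9*t) (R(t) = 8*((-(-1)/(12*3))/t) = 8*((-1*(-1/36))/t) = 8*(1/(36*t)) = 2/(9*t))
R(-193) - H = (2/9)/(-193) - 1*27225 = (2/9)*(-1/193) - 27225 = -2/1737 - 27225 = -47289827/1737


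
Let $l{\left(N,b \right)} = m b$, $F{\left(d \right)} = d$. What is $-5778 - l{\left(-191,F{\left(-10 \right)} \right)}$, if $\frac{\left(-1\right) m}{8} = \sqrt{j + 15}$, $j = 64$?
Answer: $-5778 - 80 \sqrt{79} \approx -6489.1$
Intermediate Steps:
$m = - 8 \sqrt{79}$ ($m = - 8 \sqrt{64 + 15} = - 8 \sqrt{79} \approx -71.106$)
$l{\left(N,b \right)} = - 8 b \sqrt{79}$ ($l{\left(N,b \right)} = - 8 \sqrt{79} b = - 8 b \sqrt{79}$)
$-5778 - l{\left(-191,F{\left(-10 \right)} \right)} = -5778 - \left(-8\right) \left(-10\right) \sqrt{79} = -5778 - 80 \sqrt{79}$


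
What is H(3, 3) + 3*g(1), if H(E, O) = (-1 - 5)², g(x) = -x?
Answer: 33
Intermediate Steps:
H(E, O) = 36 (H(E, O) = (-6)² = 36)
H(3, 3) + 3*g(1) = 36 + 3*(-1*1) = 36 + 3*(-1) = 36 - 3 = 33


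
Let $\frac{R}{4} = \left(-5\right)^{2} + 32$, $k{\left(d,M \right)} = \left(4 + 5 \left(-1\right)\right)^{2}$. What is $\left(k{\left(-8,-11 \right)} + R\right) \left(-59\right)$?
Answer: $-13511$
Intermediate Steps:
$k{\left(d,M \right)} = 1$ ($k{\left(d,M \right)} = \left(4 - 5\right)^{2} = \left(-1\right)^{2} = 1$)
$R = 228$ ($R = 4 \left(\left(-5\right)^{2} + 32\right) = 4 \left(25 + 32\right) = 4 \cdot 57 = 228$)
$\left(k{\left(-8,-11 \right)} + R\right) \left(-59\right) = \left(1 + 228\right) \left(-59\right) = 229 \left(-59\right) = -13511$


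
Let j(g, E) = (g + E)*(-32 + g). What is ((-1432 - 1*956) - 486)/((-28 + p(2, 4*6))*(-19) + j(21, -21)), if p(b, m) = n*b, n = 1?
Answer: -1437/247 ≈ -5.8178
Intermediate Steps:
j(g, E) = (-32 + g)*(E + g) (j(g, E) = (E + g)*(-32 + g) = (-32 + g)*(E + g))
p(b, m) = b (p(b, m) = 1*b = b)
((-1432 - 1*956) - 486)/((-28 + p(2, 4*6))*(-19) + j(21, -21)) = ((-1432 - 1*956) - 486)/((-28 + 2)*(-19) + (21² - 32*(-21) - 32*21 - 21*21)) = ((-1432 - 956) - 486)/(-26*(-19) + (441 + 672 - 672 - 441)) = (-2388 - 486)/(494 + 0) = -2874/494 = -2874*1/494 = -1437/247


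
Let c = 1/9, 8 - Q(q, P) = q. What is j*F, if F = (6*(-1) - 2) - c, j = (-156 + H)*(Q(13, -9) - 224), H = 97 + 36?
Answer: -384491/9 ≈ -42721.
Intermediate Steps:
H = 133
Q(q, P) = 8 - q
j = 5267 (j = (-156 + 133)*((8 - 1*13) - 224) = -23*((8 - 13) - 224) = -23*(-5 - 224) = -23*(-229) = 5267)
c = 1/9 ≈ 0.11111
F = -73/9 (F = (6*(-1) - 2) - 1*1/9 = (-6 - 2) - 1/9 = -8 - 1/9 = -73/9 ≈ -8.1111)
j*F = 5267*(-73/9) = -384491/9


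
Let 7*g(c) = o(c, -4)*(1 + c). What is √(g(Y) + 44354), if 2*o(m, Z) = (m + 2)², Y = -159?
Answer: I*√11457551/7 ≈ 483.56*I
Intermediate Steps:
o(m, Z) = (2 + m)²/2 (o(m, Z) = (m + 2)²/2 = (2 + m)²/2)
g(c) = (2 + c)²*(1 + c)/14 (g(c) = (((2 + c)²/2)*(1 + c))/7 = ((2 + c)²*(1 + c)/2)/7 = (2 + c)²*(1 + c)/14)
√(g(Y) + 44354) = √((2 - 159)²*(1 - 159)/14 + 44354) = √((1/14)*(-157)²*(-158) + 44354) = √((1/14)*24649*(-158) + 44354) = √(-1947271/7 + 44354) = √(-1636793/7) = I*√11457551/7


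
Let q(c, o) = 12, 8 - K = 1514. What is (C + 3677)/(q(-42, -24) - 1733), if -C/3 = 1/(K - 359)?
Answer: -6857608/3209665 ≈ -2.1366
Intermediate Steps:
K = -1506 (K = 8 - 1*1514 = 8 - 1514 = -1506)
C = 3/1865 (C = -3/(-1506 - 359) = -3/(-1865) = -3*(-1/1865) = 3/1865 ≈ 0.0016086)
(C + 3677)/(q(-42, -24) - 1733) = (3/1865 + 3677)/(12 - 1733) = (6857608/1865)/(-1721) = (6857608/1865)*(-1/1721) = -6857608/3209665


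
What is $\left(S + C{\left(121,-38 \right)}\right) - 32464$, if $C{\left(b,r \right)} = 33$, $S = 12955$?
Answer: $-19476$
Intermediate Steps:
$\left(S + C{\left(121,-38 \right)}\right) - 32464 = \left(12955 + 33\right) - 32464 = 12988 - 32464 = -19476$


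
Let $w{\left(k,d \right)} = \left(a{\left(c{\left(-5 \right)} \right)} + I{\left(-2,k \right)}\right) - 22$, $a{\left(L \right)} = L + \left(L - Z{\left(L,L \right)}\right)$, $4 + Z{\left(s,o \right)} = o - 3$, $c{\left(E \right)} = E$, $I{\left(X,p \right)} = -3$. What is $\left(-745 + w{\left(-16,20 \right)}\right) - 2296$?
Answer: $-3064$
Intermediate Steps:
$Z{\left(s,o \right)} = -7 + o$ ($Z{\left(s,o \right)} = -4 + \left(o - 3\right) = -4 + \left(-3 + o\right) = -7 + o$)
$a{\left(L \right)} = 7 + L$ ($a{\left(L \right)} = L + \left(L - \left(-7 + L\right)\right) = L + 7 = 7 + L$)
$w{\left(k,d \right)} = -23$ ($w{\left(k,d \right)} = \left(\left(7 - 5\right) - 3\right) - 22 = \left(2 - 3\right) - 22 = -1 - 22 = -23$)
$\left(-745 + w{\left(-16,20 \right)}\right) - 2296 = \left(-745 - 23\right) - 2296 = -768 - 2296 = -3064$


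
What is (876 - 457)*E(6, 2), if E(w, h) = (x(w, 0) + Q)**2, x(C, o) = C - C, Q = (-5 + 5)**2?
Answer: 0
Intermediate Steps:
Q = 0 (Q = 0**2 = 0)
x(C, o) = 0
E(w, h) = 0 (E(w, h) = (0 + 0)**2 = 0**2 = 0)
(876 - 457)*E(6, 2) = (876 - 457)*0 = 419*0 = 0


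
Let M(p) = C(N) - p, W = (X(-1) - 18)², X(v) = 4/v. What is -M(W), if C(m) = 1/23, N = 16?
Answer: 11131/23 ≈ 483.96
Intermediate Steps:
C(m) = 1/23
W = 484 (W = (4/(-1) - 18)² = (4*(-1) - 18)² = (-4 - 18)² = (-22)² = 484)
M(p) = 1/23 - p
-M(W) = -(1/23 - 1*484) = -(1/23 - 484) = -1*(-11131/23) = 11131/23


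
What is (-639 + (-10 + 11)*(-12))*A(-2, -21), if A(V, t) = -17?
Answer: 11067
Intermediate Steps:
(-639 + (-10 + 11)*(-12))*A(-2, -21) = (-639 + (-10 + 11)*(-12))*(-17) = (-639 + 1*(-12))*(-17) = (-639 - 12)*(-17) = -651*(-17) = 11067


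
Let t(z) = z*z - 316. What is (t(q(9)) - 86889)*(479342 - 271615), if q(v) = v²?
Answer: -16751936188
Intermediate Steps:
t(z) = -316 + z² (t(z) = z² - 316 = -316 + z²)
(t(q(9)) - 86889)*(479342 - 271615) = ((-316 + (9²)²) - 86889)*(479342 - 271615) = ((-316 + 81²) - 86889)*207727 = ((-316 + 6561) - 86889)*207727 = (6245 - 86889)*207727 = -80644*207727 = -16751936188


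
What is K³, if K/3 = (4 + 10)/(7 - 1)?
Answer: 343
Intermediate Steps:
K = 7 (K = 3*((4 + 10)/(7 - 1)) = 3*(14/6) = 3*(14*(⅙)) = 3*(7/3) = 7)
K³ = 7³ = 343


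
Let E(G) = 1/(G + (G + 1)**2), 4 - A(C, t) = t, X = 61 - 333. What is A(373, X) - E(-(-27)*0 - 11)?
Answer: 24563/89 ≈ 275.99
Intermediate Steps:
X = -272
A(C, t) = 4 - t
E(G) = 1/(G + (1 + G)**2)
A(373, X) - E(-(-27)*0 - 11) = (4 - 1*(-272)) - 1/((-(-27)*0 - 11) + (1 + (-(-27)*0 - 11))**2) = (4 + 272) - 1/((-9*0 - 11) + (1 + (-9*0 - 11))**2) = 276 - 1/((0 - 11) + (1 + (0 - 11))**2) = 276 - 1/(-11 + (1 - 11)**2) = 276 - 1/(-11 + (-10)**2) = 276 - 1/(-11 + 100) = 276 - 1/89 = 24563/89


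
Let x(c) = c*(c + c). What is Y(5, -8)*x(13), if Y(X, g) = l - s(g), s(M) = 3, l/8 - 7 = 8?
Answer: 39546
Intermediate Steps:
l = 120 (l = 56 + 8*8 = 56 + 64 = 120)
Y(X, g) = 117 (Y(X, g) = 120 - 1*3 = 120 - 3 = 117)
x(c) = 2*c**2 (x(c) = c*(2*c) = 2*c**2)
Y(5, -8)*x(13) = 117*(2*13**2) = 117*(2*169) = 117*338 = 39546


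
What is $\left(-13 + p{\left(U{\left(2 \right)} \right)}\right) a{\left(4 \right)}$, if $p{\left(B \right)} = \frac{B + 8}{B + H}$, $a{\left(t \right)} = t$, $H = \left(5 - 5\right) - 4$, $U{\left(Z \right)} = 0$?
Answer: $-60$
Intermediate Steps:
$H = -4$ ($H = 0 - 4 = -4$)
$p{\left(B \right)} = \frac{8 + B}{-4 + B}$ ($p{\left(B \right)} = \frac{B + 8}{B - 4} = \frac{8 + B}{-4 + B}$)
$\left(-13 + p{\left(U{\left(2 \right)} \right)}\right) a{\left(4 \right)} = \left(-13 + \frac{8 + 0}{-4 + 0}\right) 4 = \left(-13 + \frac{1}{-4} \cdot 8\right) 4 = \left(-13 - 2\right) 4 = \left(-15\right) 4 = -60$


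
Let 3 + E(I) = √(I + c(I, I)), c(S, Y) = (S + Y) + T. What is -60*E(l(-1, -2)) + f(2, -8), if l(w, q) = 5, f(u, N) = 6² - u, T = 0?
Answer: 214 - 60*√15 ≈ -18.379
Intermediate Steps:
f(u, N) = 36 - u
c(S, Y) = S + Y (c(S, Y) = (S + Y) + 0 = S + Y)
E(I) = -3 + √3*√I (E(I) = -3 + √(I + (I + I)) = -3 + √(I + 2*I) = -3 + √(3*I) = -3 + √3*√I)
-60*E(l(-1, -2)) + f(2, -8) = -60*(-3 + √3*√5) + (36 - 1*2) = -60*(-3 + √15) + (36 - 2) = (180 - 60*√15) + 34 = 214 - 60*√15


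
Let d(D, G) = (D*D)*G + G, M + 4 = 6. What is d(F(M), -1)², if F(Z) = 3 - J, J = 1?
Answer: 25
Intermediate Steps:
M = 2 (M = -4 + 6 = 2)
F(Z) = 2 (F(Z) = 3 - 1*1 = 3 - 1 = 2)
d(D, G) = G + G*D² (d(D, G) = D²*G + G = G*D² + G = G + G*D²)
d(F(M), -1)² = (-(1 + 2²))² = (-(1 + 4))² = (-1*5)² = (-5)² = 25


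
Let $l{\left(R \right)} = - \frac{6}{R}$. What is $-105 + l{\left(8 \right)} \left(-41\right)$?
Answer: $- \frac{297}{4} \approx -74.25$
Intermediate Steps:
$-105 + l{\left(8 \right)} \left(-41\right) = -105 + - \frac{6}{8} \left(-41\right) = -105 + \left(-6\right) \frac{1}{8} \left(-41\right) = -105 - - \frac{123}{4} = -105 + \frac{123}{4} = - \frac{297}{4}$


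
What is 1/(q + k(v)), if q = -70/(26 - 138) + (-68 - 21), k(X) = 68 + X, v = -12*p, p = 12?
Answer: -8/1315 ≈ -0.0060837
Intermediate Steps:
v = -144 (v = -12*12 = -144)
q = -707/8 (q = -70/(-112) - 89 = -70*(-1/112) - 89 = 5/8 - 89 = -707/8 ≈ -88.375)
1/(q + k(v)) = 1/(-707/8 + (68 - 144)) = 1/(-707/8 - 76) = 1/(-1315/8) = -8/1315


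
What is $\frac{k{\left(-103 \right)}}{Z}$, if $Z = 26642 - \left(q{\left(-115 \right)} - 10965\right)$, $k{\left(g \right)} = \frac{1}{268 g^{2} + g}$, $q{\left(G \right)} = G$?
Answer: $\frac{1}{107247757698} \approx 9.3242 \cdot 10^{-12}$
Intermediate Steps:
$k{\left(g \right)} = \frac{1}{g + 268 g^{2}}$
$Z = 37722$ ($Z = 26642 - \left(-115 - 10965\right) = 26642 - -11080 = 26642 + 11080 = 37722$)
$\frac{k{\left(-103 \right)}}{Z} = \frac{\frac{1}{-103} \frac{1}{1 + 268 \left(-103\right)}}{37722} = - \frac{1}{103 \left(1 - 27604\right)} \frac{1}{37722} = - \frac{1}{103 \left(-27603\right)} \frac{1}{37722} = \left(- \frac{1}{103}\right) \left(- \frac{1}{27603}\right) \frac{1}{37722} = \frac{1}{2843109} \cdot \frac{1}{37722} = \frac{1}{107247757698}$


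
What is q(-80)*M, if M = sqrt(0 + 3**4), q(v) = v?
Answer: -720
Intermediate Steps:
M = 9 (M = sqrt(0 + 81) = sqrt(81) = 9)
q(-80)*M = -80*9 = -720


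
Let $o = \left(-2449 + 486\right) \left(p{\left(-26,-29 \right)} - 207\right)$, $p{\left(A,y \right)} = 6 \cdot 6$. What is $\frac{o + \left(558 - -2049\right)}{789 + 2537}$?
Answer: $\frac{169140}{1663} \approx 101.71$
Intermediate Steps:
$p{\left(A,y \right)} = 36$
$o = 335673$ ($o = \left(-2449 + 486\right) \left(36 - 207\right) = \left(-1963\right) \left(-171\right) = 335673$)
$\frac{o + \left(558 - -2049\right)}{789 + 2537} = \frac{335673 + \left(558 - -2049\right)}{789 + 2537} = \frac{335673 + \left(558 + 2049\right)}{3326} = \left(335673 + 2607\right) \frac{1}{3326} = 338280 \cdot \frac{1}{3326} = \frac{169140}{1663}$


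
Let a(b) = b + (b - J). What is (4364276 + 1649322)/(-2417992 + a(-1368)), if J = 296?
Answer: -3006799/1210512 ≈ -2.4839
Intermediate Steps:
a(b) = -296 + 2*b (a(b) = b + (b - 1*296) = b + (b - 296) = b + (-296 + b) = -296 + 2*b)
(4364276 + 1649322)/(-2417992 + a(-1368)) = (4364276 + 1649322)/(-2417992 + (-296 + 2*(-1368))) = 6013598/(-2417992 + (-296 - 2736)) = 6013598/(-2417992 - 3032) = 6013598/(-2421024) = 6013598*(-1/2421024) = -3006799/1210512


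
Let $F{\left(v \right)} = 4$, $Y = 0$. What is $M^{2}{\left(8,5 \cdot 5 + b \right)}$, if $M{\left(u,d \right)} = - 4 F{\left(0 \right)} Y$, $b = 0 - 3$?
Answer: $0$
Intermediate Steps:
$b = -3$
$M{\left(u,d \right)} = 0$ ($M{\left(u,d \right)} = \left(-4\right) 4 \cdot 0 = \left(-16\right) 0 = 0$)
$M^{2}{\left(8,5 \cdot 5 + b \right)} = 0^{2} = 0$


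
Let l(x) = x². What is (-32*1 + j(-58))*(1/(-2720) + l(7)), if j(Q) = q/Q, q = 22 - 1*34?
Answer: -61441619/39440 ≈ -1557.8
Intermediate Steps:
q = -12 (q = 22 - 34 = -12)
j(Q) = -12/Q
(-32*1 + j(-58))*(1/(-2720) + l(7)) = (-32*1 - 12/(-58))*(1/(-2720) + 7²) = (-32 - 12*(-1/58))*(-1/2720 + 49) = (-32 + 6/29)*(133279/2720) = -922/29*133279/2720 = -61441619/39440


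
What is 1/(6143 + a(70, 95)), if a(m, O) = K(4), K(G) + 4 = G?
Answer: 1/6143 ≈ 0.00016279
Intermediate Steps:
K(G) = -4 + G
a(m, O) = 0 (a(m, O) = -4 + 4 = 0)
1/(6143 + a(70, 95)) = 1/(6143 + 0) = 1/6143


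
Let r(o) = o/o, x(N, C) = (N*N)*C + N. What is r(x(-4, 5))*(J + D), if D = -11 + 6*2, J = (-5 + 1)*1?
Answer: -3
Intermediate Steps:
x(N, C) = N + C*N² (x(N, C) = N²*C + N = C*N² + N = N + C*N²)
r(o) = 1
J = -4 (J = -4*1 = -4)
D = 1 (D = -11 + 12 = 1)
r(x(-4, 5))*(J + D) = 1*(-4 + 1) = 1*(-3) = -3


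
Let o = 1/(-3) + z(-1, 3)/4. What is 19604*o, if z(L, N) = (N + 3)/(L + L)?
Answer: -63713/3 ≈ -21238.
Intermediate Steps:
z(L, N) = (3 + N)/(2*L) (z(L, N) = (3 + N)/((2*L)) = (3 + N)*(1/(2*L)) = (3 + N)/(2*L))
o = -13/12 (o = 1/(-3) + ((1/2)*(3 + 3)/(-1))/4 = 1*(-1/3) + ((1/2)*(-1)*6)*(1/4) = -1/3 - 3*1/4 = -1/3 - 3/4 = -13/12 ≈ -1.0833)
19604*o = 19604*(-13/12) = -63713/3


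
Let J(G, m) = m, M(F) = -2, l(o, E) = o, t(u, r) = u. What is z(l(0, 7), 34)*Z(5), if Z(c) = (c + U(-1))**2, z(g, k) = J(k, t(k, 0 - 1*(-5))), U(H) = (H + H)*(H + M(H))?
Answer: 4114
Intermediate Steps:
U(H) = 2*H*(-2 + H) (U(H) = (H + H)*(H - 2) = (2*H)*(-2 + H) = 2*H*(-2 + H))
z(g, k) = k
Z(c) = (6 + c)**2 (Z(c) = (c + 2*(-1)*(-2 - 1))**2 = (c + 2*(-1)*(-3))**2 = (c + 6)**2 = (6 + c)**2)
z(l(0, 7), 34)*Z(5) = 34*(6 + 5)**2 = 34*11**2 = 34*121 = 4114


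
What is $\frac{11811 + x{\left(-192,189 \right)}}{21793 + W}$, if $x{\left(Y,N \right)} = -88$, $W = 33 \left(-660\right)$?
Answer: $\frac{11723}{13} \approx 901.77$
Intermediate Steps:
$W = -21780$
$\frac{11811 + x{\left(-192,189 \right)}}{21793 + W} = \frac{11811 - 88}{21793 - 21780} = \frac{11723}{13}$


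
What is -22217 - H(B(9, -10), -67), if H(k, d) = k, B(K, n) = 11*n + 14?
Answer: -22121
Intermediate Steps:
B(K, n) = 14 + 11*n
-22217 - H(B(9, -10), -67) = -22217 - (14 + 11*(-10)) = -22217 - (14 - 110) = -22217 - 1*(-96) = -22217 + 96 = -22121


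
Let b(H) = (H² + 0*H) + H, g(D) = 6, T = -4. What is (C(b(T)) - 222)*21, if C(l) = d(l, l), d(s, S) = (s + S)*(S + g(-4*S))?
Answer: 4410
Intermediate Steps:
d(s, S) = (6 + S)*(S + s) (d(s, S) = (s + S)*(S + 6) = (S + s)*(6 + S) = (6 + S)*(S + s))
b(H) = H + H² (b(H) = (H² + 0) + H = H² + H = H + H²)
C(l) = 2*l² + 12*l (C(l) = l² + 6*l + 6*l + l*l = l² + 6*l + 6*l + l² = 2*l² + 12*l)
(C(b(T)) - 222)*21 = (2*(-4*(1 - 4))*(6 - 4*(1 - 4)) - 222)*21 = (2*(-4*(-3))*(6 - 4*(-3)) - 222)*21 = (2*12*(6 + 12) - 222)*21 = (2*12*18 - 222)*21 = (432 - 222)*21 = 210*21 = 4410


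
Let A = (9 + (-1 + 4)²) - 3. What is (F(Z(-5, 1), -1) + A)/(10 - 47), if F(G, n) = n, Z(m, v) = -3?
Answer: -14/37 ≈ -0.37838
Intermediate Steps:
A = 15 (A = (9 + 3²) - 3 = (9 + 9) - 3 = 18 - 3 = 15)
(F(Z(-5, 1), -1) + A)/(10 - 47) = (-1 + 15)/(10 - 47) = 14/(-37) = 14*(-1/37) = -14/37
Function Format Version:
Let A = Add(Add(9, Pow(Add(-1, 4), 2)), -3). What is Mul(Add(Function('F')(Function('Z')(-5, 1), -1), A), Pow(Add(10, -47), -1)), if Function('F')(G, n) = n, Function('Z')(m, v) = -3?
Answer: Rational(-14, 37) ≈ -0.37838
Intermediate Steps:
A = 15 (A = Add(Add(9, Pow(3, 2)), -3) = Add(Add(9, 9), -3) = Add(18, -3) = 15)
Mul(Add(Function('F')(Function('Z')(-5, 1), -1), A), Pow(Add(10, -47), -1)) = Mul(Add(-1, 15), Pow(Add(10, -47), -1)) = Mul(14, Pow(-37, -1)) = Mul(14, Rational(-1, 37)) = Rational(-14, 37)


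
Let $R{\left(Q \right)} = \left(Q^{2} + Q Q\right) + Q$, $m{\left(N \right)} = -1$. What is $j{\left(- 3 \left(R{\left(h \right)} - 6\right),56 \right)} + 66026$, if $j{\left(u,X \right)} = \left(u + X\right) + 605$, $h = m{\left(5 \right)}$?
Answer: $66702$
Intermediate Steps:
$h = -1$
$R{\left(Q \right)} = Q + 2 Q^{2}$ ($R{\left(Q \right)} = \left(Q^{2} + Q^{2}\right) + Q = 2 Q^{2} + Q = Q + 2 Q^{2}$)
$j{\left(u,X \right)} = 605 + X + u$ ($j{\left(u,X \right)} = \left(X + u\right) + 605 = 605 + X + u$)
$j{\left(- 3 \left(R{\left(h \right)} - 6\right),56 \right)} + 66026 = \left(605 + 56 - 3 \left(- (1 + 2 \left(-1\right)) - 6\right)\right) + 66026 = \left(605 + 56 - 3 \left(- (1 - 2) - 6\right)\right) + 66026 = \left(605 + 56 - 3 \left(\left(-1\right) \left(-1\right) - 6\right)\right) + 66026 = \left(605 + 56 - 3 \left(1 - 6\right)\right) + 66026 = \left(605 + 56 - -15\right) + 66026 = \left(605 + 56 + 15\right) + 66026 = 676 + 66026 = 66702$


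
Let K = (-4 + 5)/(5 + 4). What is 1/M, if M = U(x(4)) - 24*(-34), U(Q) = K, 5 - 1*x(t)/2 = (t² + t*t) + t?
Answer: 9/7345 ≈ 0.0012253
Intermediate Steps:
x(t) = 10 - 4*t² - 2*t (x(t) = 10 - 2*((t² + t*t) + t) = 10 - 2*((t² + t²) + t) = 10 - 2*(2*t² + t) = 10 - 2*(t + 2*t²) = 10 + (-4*t² - 2*t) = 10 - 4*t² - 2*t)
K = ⅑ (K = 1/9 = 1*(⅑) = ⅑ ≈ 0.11111)
U(Q) = ⅑
M = 7345/9 (M = ⅑ - 24*(-34) = ⅑ + 816 = 7345/9 ≈ 816.11)
1/M = 1/(7345/9) = 9/7345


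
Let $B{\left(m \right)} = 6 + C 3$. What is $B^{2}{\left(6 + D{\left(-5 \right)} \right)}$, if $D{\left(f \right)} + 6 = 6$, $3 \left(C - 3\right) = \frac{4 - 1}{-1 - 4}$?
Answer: $\frac{5184}{25} \approx 207.36$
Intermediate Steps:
$C = \frac{14}{5}$ ($C = 3 + \frac{\left(4 - 1\right) \frac{1}{-1 - 4}}{3} = 3 + \frac{3 \frac{1}{-5}}{3} = 3 + \frac{3 \left(- \frac{1}{5}\right)}{3} = 3 + \frac{1}{3} \left(- \frac{3}{5}\right) = 3 - \frac{1}{5} = \frac{14}{5} \approx 2.8$)
$D{\left(f \right)} = 0$ ($D{\left(f \right)} = -6 + 6 = 0$)
$B{\left(m \right)} = \frac{72}{5}$ ($B{\left(m \right)} = 6 + \frac{14}{5} \cdot 3 = 6 + \frac{42}{5} = \frac{72}{5}$)
$B^{2}{\left(6 + D{\left(-5 \right)} \right)} = \left(\frac{72}{5}\right)^{2} = \frac{5184}{25}$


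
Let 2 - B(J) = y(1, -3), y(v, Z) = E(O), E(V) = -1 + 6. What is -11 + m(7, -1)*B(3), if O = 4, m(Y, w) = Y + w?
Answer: -29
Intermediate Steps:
E(V) = 5
y(v, Z) = 5
B(J) = -3 (B(J) = 2 - 1*5 = 2 - 5 = -3)
-11 + m(7, -1)*B(3) = -11 + (7 - 1)*(-3) = -11 + 6*(-3) = -11 - 18 = -29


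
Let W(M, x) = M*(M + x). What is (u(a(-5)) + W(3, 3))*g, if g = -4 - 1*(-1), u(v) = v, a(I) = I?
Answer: -39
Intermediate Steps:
g = -3 (g = -4 + 1 = -3)
(u(a(-5)) + W(3, 3))*g = (-5 + 3*(3 + 3))*(-3) = (-5 + 3*6)*(-3) = (-5 + 18)*(-3) = 13*(-3) = -39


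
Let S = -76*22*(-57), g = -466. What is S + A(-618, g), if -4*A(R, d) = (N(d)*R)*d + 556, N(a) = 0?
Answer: 95165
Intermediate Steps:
S = 95304 (S = -1672*(-57) = 95304)
A(R, d) = -139 (A(R, d) = -((0*R)*d + 556)/4 = -(0*d + 556)/4 = -(0 + 556)/4 = -¼*556 = -139)
S + A(-618, g) = 95304 - 139 = 95165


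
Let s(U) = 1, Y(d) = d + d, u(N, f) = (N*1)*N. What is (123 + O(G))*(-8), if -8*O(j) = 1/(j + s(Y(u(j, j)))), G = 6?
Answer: -6887/7 ≈ -983.86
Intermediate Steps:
u(N, f) = N² (u(N, f) = N*N = N²)
Y(d) = 2*d
O(j) = -1/(8*(1 + j)) (O(j) = -1/(8*(j + 1)) = -1/(8*(1 + j)))
(123 + O(G))*(-8) = (123 - 1/(8 + 8*6))*(-8) = (123 - 1/(8 + 48))*(-8) = (123 - 1/56)*(-8) = (6887/56)*(-8) = -6887/7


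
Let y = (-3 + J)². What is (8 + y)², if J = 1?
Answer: 144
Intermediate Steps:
y = 4 (y = (-3 + 1)² = (-2)² = 4)
(8 + y)² = (8 + 4)² = 12² = 144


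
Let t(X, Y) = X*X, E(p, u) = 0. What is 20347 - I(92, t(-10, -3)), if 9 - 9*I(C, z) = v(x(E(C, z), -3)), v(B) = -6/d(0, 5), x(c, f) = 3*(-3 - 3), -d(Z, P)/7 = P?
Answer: 2136332/105 ≈ 20346.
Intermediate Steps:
d(Z, P) = -7*P
t(X, Y) = X**2
x(c, f) = -18 (x(c, f) = 3*(-6) = -18)
v(B) = 6/35 (v(B) = -6/((-7*5)) = -6/(-35) = -6*(-1/35) = 6/35)
I(C, z) = 103/105 (I(C, z) = 1 - 1/9*6/35 = 1 - 2/105 = 103/105)
20347 - I(92, t(-10, -3)) = 20347 - 1*103/105 = 20347 - 103/105 = 2136332/105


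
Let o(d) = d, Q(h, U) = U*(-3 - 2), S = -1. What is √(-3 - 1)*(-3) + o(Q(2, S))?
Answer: 5 - 6*I ≈ 5.0 - 6.0*I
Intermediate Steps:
Q(h, U) = -5*U (Q(h, U) = U*(-5) = -5*U)
√(-3 - 1)*(-3) + o(Q(2, S)) = √(-3 - 1)*(-3) - 5*(-1) = √(-4)*(-3) + 5 = (2*I)*(-3) + 5 = -6*I + 5 = 5 - 6*I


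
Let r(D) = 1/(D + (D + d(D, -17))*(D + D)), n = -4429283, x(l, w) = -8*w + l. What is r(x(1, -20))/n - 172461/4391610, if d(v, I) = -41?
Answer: -9879750870310491/251581590696653210 ≈ -0.039271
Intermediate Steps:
x(l, w) = l - 8*w
r(D) = 1/(D + 2*D*(-41 + D)) (r(D) = 1/(D + (D - 41)*(D + D)) = 1/(D + (-41 + D)*(2*D)) = 1/(D + 2*D*(-41 + D)))
r(x(1, -20))/n - 172461/4391610 = (1/((1 - 8*(-20))*(-81 + 2*(1 - 8*(-20)))))/(-4429283) - 172461/4391610 = (1/((1 + 160)*(-81 + 2*(1 + 160))))*(-1/4429283) - 172461*1/4391610 = (1/(161*(-81 + 2*161)))*(-1/4429283) - 57487/1463870 = (1/(161*(-81 + 322)))*(-1/4429283) - 57487/1463870 = ((1/161)/241)*(-1/4429283) - 57487/1463870 = ((1/161)*(1/241))*(-1/4429283) - 57487/1463870 = (1/38801)*(-1/4429283) - 57487/1463870 = -1/171860609683 - 57487/1463870 = -9879750870310491/251581590696653210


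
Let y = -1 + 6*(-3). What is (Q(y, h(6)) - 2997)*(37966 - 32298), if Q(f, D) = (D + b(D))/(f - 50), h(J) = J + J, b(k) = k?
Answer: -390746252/23 ≈ -1.6989e+7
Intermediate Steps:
y = -19 (y = -1 - 18 = -19)
h(J) = 2*J
Q(f, D) = 2*D/(-50 + f) (Q(f, D) = (D + D)/(f - 50) = (2*D)/(-50 + f) = 2*D/(-50 + f))
(Q(y, h(6)) - 2997)*(37966 - 32298) = (2*(2*6)/(-50 - 19) - 2997)*(37966 - 32298) = (2*12/(-69) - 2997)*5668 = (2*12*(-1/69) - 2997)*5668 = (-8/23 - 2997)*5668 = -68939/23*5668 = -390746252/23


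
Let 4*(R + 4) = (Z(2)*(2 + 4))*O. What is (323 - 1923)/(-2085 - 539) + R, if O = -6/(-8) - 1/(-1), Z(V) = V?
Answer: 305/164 ≈ 1.8598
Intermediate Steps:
O = 7/4 (O = -6*(-⅛) - 1*(-1) = ¾ + 1 = 7/4 ≈ 1.7500)
R = 5/4 (R = -4 + ((2*(2 + 4))*(7/4))/4 = -4 + ((2*6)*(7/4))/4 = -4 + (12*(7/4))/4 = -4 + (¼)*21 = -4 + 21/4 = 5/4 ≈ 1.2500)
(323 - 1923)/(-2085 - 539) + R = (323 - 1923)/(-2085 - 539) + 5/4 = -1600/(-2624) + 5/4 = -1600*(-1/2624) + 5/4 = 25/41 + 5/4 = 305/164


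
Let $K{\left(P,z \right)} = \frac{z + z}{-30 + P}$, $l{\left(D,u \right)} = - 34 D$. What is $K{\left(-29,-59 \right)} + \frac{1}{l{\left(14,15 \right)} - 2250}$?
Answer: $\frac{5451}{2726} \approx 1.9996$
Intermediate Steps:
$K{\left(P,z \right)} = \frac{2 z}{-30 + P}$
$K{\left(-29,-59 \right)} + \frac{1}{l{\left(14,15 \right)} - 2250} = 2 \left(-59\right) \frac{1}{-30 - 29} + \frac{1}{\left(-34\right) 14 - 2250} = 2 \left(-59\right) \frac{1}{-59} + \frac{1}{-476 - 2250} = 2 \left(-59\right) \left(- \frac{1}{59}\right) + \frac{1}{-2726} = 2 - \frac{1}{2726} = \frac{5451}{2726}$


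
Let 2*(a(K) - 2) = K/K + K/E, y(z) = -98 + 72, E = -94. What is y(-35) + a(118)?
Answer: -1134/47 ≈ -24.128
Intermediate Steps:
y(z) = -26
a(K) = 5/2 - K/188 (a(K) = 2 + (K/K + K/(-94))/2 = 2 + (1 + K*(-1/94))/2 = 2 + (1 - K/94)/2 = 2 + (1/2 - K/188) = 5/2 - K/188)
y(-35) + a(118) = -26 + (5/2 - 1/188*118) = -26 + (5/2 - 59/94) = -26 + 88/47 = -1134/47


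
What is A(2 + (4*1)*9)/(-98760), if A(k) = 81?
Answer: -27/32920 ≈ -0.00082017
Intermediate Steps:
A(2 + (4*1)*9)/(-98760) = 81/(-98760) = 81*(-1/98760) = -27/32920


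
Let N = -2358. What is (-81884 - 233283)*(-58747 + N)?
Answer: 19258279535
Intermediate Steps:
(-81884 - 233283)*(-58747 + N) = (-81884 - 233283)*(-58747 - 2358) = -315167*(-61105) = 19258279535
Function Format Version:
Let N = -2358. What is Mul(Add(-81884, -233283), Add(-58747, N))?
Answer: 19258279535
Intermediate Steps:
Mul(Add(-81884, -233283), Add(-58747, N)) = Mul(Add(-81884, -233283), Add(-58747, -2358)) = Mul(-315167, -61105) = 19258279535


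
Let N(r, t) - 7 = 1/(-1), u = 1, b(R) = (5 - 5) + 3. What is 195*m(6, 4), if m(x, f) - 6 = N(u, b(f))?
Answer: 2340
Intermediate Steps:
b(R) = 3 (b(R) = 0 + 3 = 3)
N(r, t) = 6 (N(r, t) = 7 + 1/(-1) = 7 - 1 = 6)
m(x, f) = 12 (m(x, f) = 6 + 6 = 12)
195*m(6, 4) = 195*12 = 2340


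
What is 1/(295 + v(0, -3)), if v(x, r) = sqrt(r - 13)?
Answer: 295/87041 - 4*I/87041 ≈ 0.0033892 - 4.5955e-5*I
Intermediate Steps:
v(x, r) = sqrt(-13 + r)
1/(295 + v(0, -3)) = 1/(295 + sqrt(-13 - 3)) = 1/(295 + sqrt(-16)) = 1/(295 + 4*I) = (295 - 4*I)/87041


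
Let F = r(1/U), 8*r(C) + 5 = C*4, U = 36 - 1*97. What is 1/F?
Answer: -488/309 ≈ -1.5793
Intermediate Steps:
U = -61 (U = 36 - 97 = -61)
r(C) = -5/8 + C/2 (r(C) = -5/8 + (C*4)/8 = -5/8 + (4*C)/8 = -5/8 + C/2)
F = -309/488 (F = -5/8 + (½)/(-61) = -5/8 + (½)*(-1/61) = -5/8 - 1/122 = -309/488 ≈ -0.63320)
1/F = 1/(-309/488) = -488/309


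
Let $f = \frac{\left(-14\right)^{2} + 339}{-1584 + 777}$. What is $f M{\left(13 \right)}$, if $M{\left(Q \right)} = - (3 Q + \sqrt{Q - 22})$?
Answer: $\frac{6955}{269} + \frac{535 i}{269} \approx 25.855 + 1.9888 i$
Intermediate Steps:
$f = - \frac{535}{807}$ ($f = \frac{196 + 339}{-807} = 535 \left(- \frac{1}{807}\right) = - \frac{535}{807} \approx -0.66295$)
$M{\left(Q \right)} = - \sqrt{-22 + Q} - 3 Q$ ($M{\left(Q \right)} = - (3 Q + \sqrt{-22 + Q}) = - (\sqrt{-22 + Q} + 3 Q) = - \sqrt{-22 + Q} - 3 Q$)
$f M{\left(13 \right)} = - \frac{535 \left(- \sqrt{-22 + 13} - 39\right)}{807} = - \frac{535 \left(- \sqrt{-9} - 39\right)}{807} = - \frac{535 \left(- 3 i - 39\right)}{807} = - \frac{535 \left(-39 - 3 i\right)}{807} = \frac{6955}{269} + \frac{535 i}{269}$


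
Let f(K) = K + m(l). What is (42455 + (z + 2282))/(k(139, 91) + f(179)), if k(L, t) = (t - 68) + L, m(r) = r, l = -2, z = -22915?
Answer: 7274/113 ≈ 64.372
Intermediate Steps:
k(L, t) = -68 + L + t (k(L, t) = (-68 + t) + L = -68 + L + t)
f(K) = -2 + K (f(K) = K - 2 = -2 + K)
(42455 + (z + 2282))/(k(139, 91) + f(179)) = (42455 + (-22915 + 2282))/((-68 + 139 + 91) + (-2 + 179)) = (42455 - 20633)/(162 + 177) = 21822/339 = 21822*(1/339) = 7274/113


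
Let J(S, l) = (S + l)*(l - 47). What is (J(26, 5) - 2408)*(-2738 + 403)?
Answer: 8662850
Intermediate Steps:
J(S, l) = (-47 + l)*(S + l) (J(S, l) = (S + l)*(-47 + l) = (-47 + l)*(S + l))
(J(26, 5) - 2408)*(-2738 + 403) = ((5**2 - 47*26 - 47*5 + 26*5) - 2408)*(-2738 + 403) = ((25 - 1222 - 235 + 130) - 2408)*(-2335) = (-1302 - 2408)*(-2335) = -3710*(-2335) = 8662850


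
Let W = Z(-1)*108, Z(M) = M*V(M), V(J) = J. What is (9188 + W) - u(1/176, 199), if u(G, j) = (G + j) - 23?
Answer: 1605119/176 ≈ 9120.0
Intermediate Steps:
u(G, j) = -23 + G + j
Z(M) = M² (Z(M) = M*M = M²)
W = 108 (W = (-1)²*108 = 1*108 = 108)
(9188 + W) - u(1/176, 199) = (9188 + 108) - (-23 + 1/176 + 199) = 9296 - (-23 + 1/176 + 199) = 9296 - 1*30977/176 = 9296 - 30977/176 = 1605119/176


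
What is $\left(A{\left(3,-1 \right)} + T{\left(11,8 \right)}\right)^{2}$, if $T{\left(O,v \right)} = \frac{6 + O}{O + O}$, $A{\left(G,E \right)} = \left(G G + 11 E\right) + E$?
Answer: $\frac{2401}{484} \approx 4.9607$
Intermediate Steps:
$A{\left(G,E \right)} = G^{2} + 12 E$ ($A{\left(G,E \right)} = \left(G^{2} + 11 E\right) + E = G^{2} + 12 E$)
$T{\left(O,v \right)} = \frac{6 + O}{2 O}$
$\left(A{\left(3,-1 \right)} + T{\left(11,8 \right)}\right)^{2} = \left(\left(3^{2} + 12 \left(-1\right)\right) + \frac{6 + 11}{2 \cdot 11}\right)^{2} = \left(\left(9 - 12\right) + \frac{1}{2} \cdot \frac{1}{11} \cdot 17\right)^{2} = \left(-3 + \frac{17}{22}\right)^{2} = \left(- \frac{49}{22}\right)^{2} = \frac{2401}{484}$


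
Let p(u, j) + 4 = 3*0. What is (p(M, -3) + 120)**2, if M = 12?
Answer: 13456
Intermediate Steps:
p(u, j) = -4 (p(u, j) = -4 + 3*0 = -4 + 0 = -4)
(p(M, -3) + 120)**2 = (-4 + 120)**2 = 116**2 = 13456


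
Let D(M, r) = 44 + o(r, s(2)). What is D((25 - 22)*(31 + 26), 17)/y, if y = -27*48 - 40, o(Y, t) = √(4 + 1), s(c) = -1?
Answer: -11/334 - √5/1336 ≈ -0.034608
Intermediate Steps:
o(Y, t) = √5
D(M, r) = 44 + √5
y = -1336 (y = -1296 - 40 = -1336)
D((25 - 22)*(31 + 26), 17)/y = (44 + √5)/(-1336) = (44 + √5)*(-1/1336) = -11/334 - √5/1336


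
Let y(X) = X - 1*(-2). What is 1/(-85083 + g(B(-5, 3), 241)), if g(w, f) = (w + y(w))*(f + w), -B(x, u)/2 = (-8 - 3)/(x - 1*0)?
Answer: -25/2167297 ≈ -1.1535e-5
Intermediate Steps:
y(X) = 2 + X (y(X) = X + 2 = 2 + X)
B(x, u) = 22/x (B(x, u) = -2*(-8 - 3)/(x - 1*0) = -(-22)/(x + 0) = -(-22)/x = 22/x)
g(w, f) = (2 + 2*w)*(f + w) (g(w, f) = (w + (2 + w))*(f + w) = (2 + 2*w)*(f + w))
1/(-85083 + g(B(-5, 3), 241)) = 1/(-85083 + (2*241 + 2*(22/(-5)) + 2*(22/(-5))**2 + 2*241*(22/(-5)))) = 1/(-85083 + (482 + 2*(22*(-1/5)) + 2*(22*(-1/5))**2 + 2*241*(22*(-1/5)))) = 1/(-85083 + (482 + 2*(-22/5) + 2*(-22/5)**2 + 2*241*(-22/5))) = 1/(-85083 + (482 - 44/5 + 2*(484/25) - 10604/5)) = 1/(-85083 + (482 - 44/5 + 968/25 - 10604/5)) = 1/(-85083 - 40222/25) = 1/(-2167297/25) = -25/2167297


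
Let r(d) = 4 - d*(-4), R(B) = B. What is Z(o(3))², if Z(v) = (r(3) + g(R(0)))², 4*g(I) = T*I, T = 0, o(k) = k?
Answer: 65536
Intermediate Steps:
g(I) = 0 (g(I) = (0*I)/4 = (¼)*0 = 0)
r(d) = 4 + 4*d (r(d) = 4 - (-4)*d = 4 + 4*d)
Z(v) = 256 (Z(v) = ((4 + 4*3) + 0)² = ((4 + 12) + 0)² = (16 + 0)² = 16² = 256)
Z(o(3))² = 256² = 65536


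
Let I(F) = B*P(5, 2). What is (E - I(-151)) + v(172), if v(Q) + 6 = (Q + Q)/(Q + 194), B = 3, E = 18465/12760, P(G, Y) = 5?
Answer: -8692573/467016 ≈ -18.613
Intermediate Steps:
E = 3693/2552 (E = 18465*(1/12760) = 3693/2552 ≈ 1.4471)
I(F) = 15 (I(F) = 3*5 = 15)
v(Q) = -6 + 2*Q/(194 + Q) (v(Q) = -6 + (Q + Q)/(Q + 194) = -6 + (2*Q)/(194 + Q) = -6 + 2*Q/(194 + Q))
(E - I(-151)) + v(172) = (3693/2552 - 1*15) + 4*(-291 - 1*172)/(194 + 172) = (3693/2552 - 15) + 4*(-291 - 172)/366 = -34587/2552 + 4*(1/366)*(-463) = -34587/2552 - 926/183 = -8692573/467016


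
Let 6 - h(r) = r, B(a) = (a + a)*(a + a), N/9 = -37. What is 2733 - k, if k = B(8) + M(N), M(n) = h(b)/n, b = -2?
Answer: 824849/333 ≈ 2477.0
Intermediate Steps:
N = -333 (N = 9*(-37) = -333)
B(a) = 4*a² (B(a) = (2*a)*(2*a) = 4*a²)
h(r) = 6 - r
M(n) = 8/n (M(n) = (6 - 1*(-2))/n = (6 + 2)/n = 8/n)
k = 85240/333 (k = 4*8² + 8/(-333) = 4*64 + 8*(-1/333) = 256 - 8/333 = 85240/333 ≈ 255.98)
2733 - k = 2733 - 1*85240/333 = 2733 - 85240/333 = 824849/333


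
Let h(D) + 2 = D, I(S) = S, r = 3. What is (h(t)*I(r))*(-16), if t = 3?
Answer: -48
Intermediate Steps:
h(D) = -2 + D
(h(t)*I(r))*(-16) = ((-2 + 3)*3)*(-16) = (1*3)*(-16) = 3*(-16) = -48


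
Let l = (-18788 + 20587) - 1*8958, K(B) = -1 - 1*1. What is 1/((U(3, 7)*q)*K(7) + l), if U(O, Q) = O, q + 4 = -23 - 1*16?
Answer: -1/6901 ≈ -0.00014491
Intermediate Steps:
K(B) = -2 (K(B) = -1 - 1 = -2)
q = -43 (q = -4 + (-23 - 1*16) = -4 + (-23 - 16) = -4 - 39 = -43)
l = -7159 (l = 1799 - 8958 = -7159)
1/((U(3, 7)*q)*K(7) + l) = 1/((3*(-43))*(-2) - 7159) = 1/(-129*(-2) - 7159) = 1/(258 - 7159) = 1/(-6901) = -1/6901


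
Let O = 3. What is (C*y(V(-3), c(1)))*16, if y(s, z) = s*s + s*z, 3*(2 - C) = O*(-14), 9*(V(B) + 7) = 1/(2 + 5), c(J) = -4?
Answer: 77946880/3969 ≈ 19639.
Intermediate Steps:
V(B) = -440/63 (V(B) = -7 + 1/(9*(2 + 5)) = -7 + (⅑)/7 = -7 + (⅑)*(⅐) = -7 + 1/63 = -440/63)
C = 16 (C = 2 - (-14) = 2 - ⅓*(-42) = 2 + 14 = 16)
y(s, z) = s² + s*z
(C*y(V(-3), c(1)))*16 = (16*(-440*(-440/63 - 4)/63))*16 = (16*(-440/63*(-692/63)))*16 = (16*(304480/3969))*16 = (4871680/3969)*16 = 77946880/3969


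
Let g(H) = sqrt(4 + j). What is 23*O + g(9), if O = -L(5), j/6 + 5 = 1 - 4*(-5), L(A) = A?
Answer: -105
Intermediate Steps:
j = 96 (j = -30 + 6*(1 - 4*(-5)) = -30 + 6*(1 + 20) = -30 + 6*21 = -30 + 126 = 96)
O = -5 (O = -1*5 = -5)
g(H) = 10 (g(H) = sqrt(4 + 96) = sqrt(100) = 10)
23*O + g(9) = 23*(-5) + 10 = -115 + 10 = -105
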